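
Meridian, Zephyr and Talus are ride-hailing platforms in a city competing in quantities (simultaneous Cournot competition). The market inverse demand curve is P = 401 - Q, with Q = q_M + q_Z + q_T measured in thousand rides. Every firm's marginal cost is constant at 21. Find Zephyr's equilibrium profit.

9025

Each firm earns π_i = (401 - Q)q_i - 21q_i.
Setting ∂π_i/∂q_i = 0 with rivals' quantities fixed: 380 - 2q_i - Σ_{j≠i} q_j = 0.
With identical firms every q_j equals q_i, so Σ_{j≠i} q_j = 2q_i and 380 = 4q_i, giving q_i = 95.
Price P = 401 - 285 = 116.
Zephyr's profit: (116 - 21)·95 = 9025.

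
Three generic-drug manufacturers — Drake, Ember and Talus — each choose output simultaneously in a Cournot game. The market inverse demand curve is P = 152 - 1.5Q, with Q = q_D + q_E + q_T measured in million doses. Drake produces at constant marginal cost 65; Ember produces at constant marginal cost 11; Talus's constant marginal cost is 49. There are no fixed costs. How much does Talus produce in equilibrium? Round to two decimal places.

13.50

Drake's profit: π_D = (152 - 1.5Q)q_D - (65q_D). Setting ∂π_D/∂q_D = 0: 87 - 3q_D - (3/2)(q_E + q_T) = 0.
Ember's profit: π_E = (152 - 1.5Q)q_E - (11q_E). Setting ∂π_E/∂q_E = 0: 141 - 3q_E - (3/2)(q_D + q_T) = 0.
Talus's profit: π_T = (152 - 1.5Q)q_T - (49q_T). Setting ∂π_T/∂q_T = 0: 103 - 3q_T - (3/2)(q_D + q_E) = 0.
Adding the 3 conditions: 331 − 3Q − 3Q = 0, i.e. Q = 331/6.
Back-substituting: q_D = (87 − 331/4)/(3/2) = 17/6, q_E = (141 − 331/4)/(3/2) = 233/6, q_T = (103 − 331/4)/(3/2) = 27/2.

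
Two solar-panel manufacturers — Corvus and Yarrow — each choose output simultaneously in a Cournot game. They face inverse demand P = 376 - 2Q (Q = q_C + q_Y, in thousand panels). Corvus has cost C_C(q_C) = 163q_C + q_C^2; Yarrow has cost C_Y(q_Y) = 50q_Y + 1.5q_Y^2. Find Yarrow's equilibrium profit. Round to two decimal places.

5673.93

Corvus's profit: π_C = (376 - 2Q)q_C - (163q_C + q_C²). Setting ∂π_C/∂q_C = 0: 213 - 6q_C - 2(q_Y) = 0.
Yarrow's profit: π_Y = (376 - 2Q)q_Y - (50q_Y + (3/2)q_Y²). Setting ∂π_Y/∂q_Y = 0: 326 - 7q_Y - 2(q_C) = 0.
Rearranging gives the reaction functions q_C = (213 - 2q_Y)/6 and q_Y = (326 - 2q_C)/7.
Substituting one into the other gives q_C = 839/38 and q_Y = 765/19.
Price P = 376 - 2·62.3421 = 251.3158.
Yarrow's profit: 251.3158·(765/19) - 50·(765/19) - (3/2)(765/19)² = 5673.9266.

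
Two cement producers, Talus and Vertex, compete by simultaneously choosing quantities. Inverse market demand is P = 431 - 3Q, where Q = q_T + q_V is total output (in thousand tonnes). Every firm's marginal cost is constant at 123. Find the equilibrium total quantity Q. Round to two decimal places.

68.44

A representative firm's profit is π_i = q_i(431 - 3Q) - 123q_i.
Setting ∂π_i/∂q_i = 0 with rivals' quantities fixed: 308 - 6q_i - 3q_j = 0.
By symmetry each firm produces the same amount; substituting q_j = q_i yields q_i = 308/9.
Total output Q = 308/9 + 308/9 = 616/9.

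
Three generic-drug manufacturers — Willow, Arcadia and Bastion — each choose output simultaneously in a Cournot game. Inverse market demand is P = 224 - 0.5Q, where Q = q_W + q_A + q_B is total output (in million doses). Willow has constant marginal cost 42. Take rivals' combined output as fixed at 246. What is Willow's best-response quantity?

59

With rivals' combined output fixed at 246, Willow's profit is π_W = (224 - (1/2)·246 - (1/2)q_W)q_W - (42q_W) = (101 - (1/2)q_W)q_W - (42q_W).
∂π_W/∂q_W = 59 - q_W = 0, so q_W = 59.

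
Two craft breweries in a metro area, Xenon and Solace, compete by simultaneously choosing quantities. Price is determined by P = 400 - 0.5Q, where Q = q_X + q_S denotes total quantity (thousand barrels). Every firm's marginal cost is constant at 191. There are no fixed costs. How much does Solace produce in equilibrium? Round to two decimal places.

139.33

Each firm earns π_i = (400 - 0.5Q)q_i - 191q_i.
Setting ∂π_i/∂q_i = 0 with rivals' quantities fixed: 209 - q_i - (1/2)q_j = 0.
With identical firms every q_j equals q_i, so q_j = q_i and 209 = (3/2)q_i, giving q_i = 418/3.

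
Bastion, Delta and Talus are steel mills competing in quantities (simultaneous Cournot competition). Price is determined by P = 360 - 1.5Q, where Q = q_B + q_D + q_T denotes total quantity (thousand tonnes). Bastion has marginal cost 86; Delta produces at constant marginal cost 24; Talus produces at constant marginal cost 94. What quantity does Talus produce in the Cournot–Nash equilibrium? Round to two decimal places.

Bastion's profit: π_B = (360 - 1.5Q)q_B - (86q_B). Setting ∂π_B/∂q_B = 0: 274 - 3q_B - (3/2)(q_D + q_T) = 0.
Delta's first-order condition: 336 - 3q_D - (3/2)(q_B + q_T) = 0.
Talus's profit: π_T = (360 - 1.5Q)q_T - (94q_T). Setting ∂π_T/∂q_T = 0: 266 - 3q_T - (3/2)(q_B + q_D) = 0.
Adding the 3 conditions: 876 − 3Q − 3Q = 0, i.e. Q = 146.
Back-substituting: q_B = (274 − 219)/(3/2) = 110/3, q_D = (336 − 219)/(3/2) = 78, q_T = (266 − 219)/(3/2) = 94/3.

31.33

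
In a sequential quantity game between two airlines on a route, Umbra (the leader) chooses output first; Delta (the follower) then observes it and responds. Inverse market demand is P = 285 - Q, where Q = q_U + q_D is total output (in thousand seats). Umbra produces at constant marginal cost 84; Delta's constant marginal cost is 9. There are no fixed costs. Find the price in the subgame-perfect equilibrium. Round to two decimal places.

The follower Delta best-responds to any q_U: π_D = (285 - Q)q_D - 9q_D.
Setting the follower's marginal profit to zero, 276 - q_U - 2q_D = 0, i.e. q_D = (276 - q_U)/2.
Umbra substitutes q_D(q_U) into its own profit: π_U = q_U(285 - q_U - (276 - q_U)/2) - 84q_U = (147 - (1/2)q_U)q_U - 84q_U.
Maximising: ∂π_U/∂q_U = 63 - q_U = 0, giving q_U = 63.
Then q_D = (276 - 63)/2 = 213/2.
Total output Q = 339/2, so price P = 285 - 339/2 = 231/2.

115.50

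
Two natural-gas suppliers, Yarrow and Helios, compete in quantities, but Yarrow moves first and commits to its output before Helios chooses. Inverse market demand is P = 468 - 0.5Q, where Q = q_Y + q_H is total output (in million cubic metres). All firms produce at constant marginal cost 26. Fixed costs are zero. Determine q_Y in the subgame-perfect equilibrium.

The follower Helios best-responds to any q_Y: π_H = (468 - 0.5Q)q_H - 26q_H.
Setting the follower's marginal profit to zero, 442 - (1/2)q_Y - q_H = 0, i.e. q_H = (442 - (1/2)q_Y).
The leader anticipates this reaction. Substituting into P = 468 - 0.5Q gives P = 247 - (1/4)q_Y, so π_Y = (247 - (1/4)q_Y)q_Y - 26q_Y.
The leader's first-order condition 221 - (1/2)q_Y = 0 yields q_Y = 442.
Then q_H = (442 - (1/2)·442) = 221.

442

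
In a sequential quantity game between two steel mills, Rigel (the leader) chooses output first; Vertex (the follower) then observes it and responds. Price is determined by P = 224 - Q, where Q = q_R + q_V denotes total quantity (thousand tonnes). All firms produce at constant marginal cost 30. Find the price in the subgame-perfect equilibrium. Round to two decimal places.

78.50

The follower Vertex best-responds to any q_R: π_V = (224 - Q)q_V - 30q_V.
Follower FOC: 194 - q_R - 2q_V = 0, so q_V(q_R) = (194 - q_R)/2.
The leader anticipates this reaction. Substituting into P = 224 - Q gives P = 127 - (1/2)q_R, so π_R = (127 - (1/2)q_R)q_R - 30q_R.
Leader FOC: 97 - q_R = 0, so q_R = 97.
Then q_V = (194 - 97)/2 = 97/2.
Total output Q = 291/2, so price P = 224 - 291/2 = 157/2.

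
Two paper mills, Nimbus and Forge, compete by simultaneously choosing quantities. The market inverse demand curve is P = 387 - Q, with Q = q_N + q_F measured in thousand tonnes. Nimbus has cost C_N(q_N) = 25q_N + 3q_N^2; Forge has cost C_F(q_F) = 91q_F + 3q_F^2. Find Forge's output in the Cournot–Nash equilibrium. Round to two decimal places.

31.84

Nimbus's profit: π_N = (387 - Q)q_N - (25q_N + 3q_N²). Setting ∂π_N/∂q_N = 0: 362 - 8q_N - (q_F) = 0.
Forge's first-order condition: 296 - 8q_F - (q_N) = 0.
So q_N = (362 - q_F)/8 and q_F = (296 - q_N)/8.
Substituting one into the other gives q_N = 41.2698 and q_F = 31.8413.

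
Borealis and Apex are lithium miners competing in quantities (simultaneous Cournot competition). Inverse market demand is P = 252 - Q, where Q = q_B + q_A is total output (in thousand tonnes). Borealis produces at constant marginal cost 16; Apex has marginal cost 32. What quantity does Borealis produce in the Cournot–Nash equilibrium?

84

Borealis's profit: π_B = (252 - Q)q_B - (16q_B). Setting ∂π_B/∂q_B = 0: 236 - 2q_B - (q_A) = 0.
Apex's first-order condition: 220 - 2q_A - (q_B) = 0.
Best responses: q_B = (236 - q_A)/2, q_A = (220 - q_B)/2.
Solving the pair: q_B = 84, q_A = 68.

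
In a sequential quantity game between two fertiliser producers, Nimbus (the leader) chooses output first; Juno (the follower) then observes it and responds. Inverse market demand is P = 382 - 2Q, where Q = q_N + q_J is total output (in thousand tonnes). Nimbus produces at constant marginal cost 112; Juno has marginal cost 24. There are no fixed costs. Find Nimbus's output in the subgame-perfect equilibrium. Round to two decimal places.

45.50

The follower Juno best-responds to any q_N: π_J = (382 - 2Q)q_J - 24q_J.
∂π_J/∂q_J = 358 - 2q_N - 4q_J = 0 gives the reaction function q_J = (358 - 2q_N)/4.
Nimbus substitutes q_J(q_N) into its own profit: π_N = q_N(382 - 2q_N - (358 - 2q_N)/2) - 112q_N = (203 - q_N)q_N - 112q_N.
Leader FOC: 91 - 2q_N = 0, so q_N = 91/2.
Then q_J = (358 - 2·(91/2))/4 = 267/4.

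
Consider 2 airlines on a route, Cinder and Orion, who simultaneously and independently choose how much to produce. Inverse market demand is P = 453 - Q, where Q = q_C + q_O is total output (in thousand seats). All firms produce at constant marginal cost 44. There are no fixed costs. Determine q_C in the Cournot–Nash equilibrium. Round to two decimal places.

136.33

A representative firm's profit is π_i = q_i(453 - Q) - 44q_i.
Setting ∂π_i/∂q_i = 0 with rivals' quantities fixed: 409 - 2q_i - q_j = 0.
By symmetry each firm produces the same amount; substituting q_j = q_i yields q_i = 409/3.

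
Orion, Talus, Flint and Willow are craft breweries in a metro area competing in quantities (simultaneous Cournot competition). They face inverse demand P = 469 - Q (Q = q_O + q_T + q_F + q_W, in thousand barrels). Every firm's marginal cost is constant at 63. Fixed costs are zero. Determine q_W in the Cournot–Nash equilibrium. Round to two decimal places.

Each firm earns π_i = (469 - Q)q_i - 63q_i.
First-order condition (treating rivals' output as given): 406 - 2q_i - Σ_{j≠i} q_j = 0.
With identical firms every q_j equals q_i, so Σ_{j≠i} q_j = 3q_i and 406 = 5q_i, giving q_i = 406/5.

81.20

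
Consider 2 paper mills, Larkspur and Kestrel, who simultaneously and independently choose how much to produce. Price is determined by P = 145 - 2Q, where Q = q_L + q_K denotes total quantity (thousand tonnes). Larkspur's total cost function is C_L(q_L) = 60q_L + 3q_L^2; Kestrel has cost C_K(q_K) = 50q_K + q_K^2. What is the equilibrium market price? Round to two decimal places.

105.71

Larkspur's profit: π_L = (145 - 2Q)q_L - (60q_L + 3q_L²). Setting ∂π_L/∂q_L = 0: 85 - 10q_L - 2(q_K) = 0.
Kestrel's first-order condition: 95 - 6q_K - 2(q_L) = 0.
Rearranging gives the reaction functions q_L = (85 - 2q_K)/10 and q_K = (95 - 2q_L)/6.
Substituting one into the other gives q_L = 40/7 and q_K = 195/14.
Total output Q = 275/14, so price P = 145 - 2·(275/14) = 740/7.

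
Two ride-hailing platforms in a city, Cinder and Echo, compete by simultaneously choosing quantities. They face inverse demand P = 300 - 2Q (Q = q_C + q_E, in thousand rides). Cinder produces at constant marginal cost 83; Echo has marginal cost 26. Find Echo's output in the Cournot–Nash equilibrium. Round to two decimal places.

Cinder's profit: π_C = (300 - 2Q)q_C - (83q_C). Setting ∂π_C/∂q_C = 0: 217 - 4q_C - 2(q_E) = 0.
Echo's profit: π_E = (300 - 2Q)q_E - (26q_E). Setting ∂π_E/∂q_E = 0: 274 - 4q_E - 2(q_C) = 0.
So q_C = (217 - 2q_E)/4 and q_E = (274 - 2q_C)/4.
Substituting one into the other gives q_C = 80/3 and q_E = 331/6.

55.17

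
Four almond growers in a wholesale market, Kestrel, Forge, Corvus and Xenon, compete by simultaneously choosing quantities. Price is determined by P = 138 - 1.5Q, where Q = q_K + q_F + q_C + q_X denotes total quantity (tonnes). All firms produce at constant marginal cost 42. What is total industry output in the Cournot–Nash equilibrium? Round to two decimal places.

A representative firm's profit is π_i = q_i(138 - 1.5Q) - 42q_i.
Setting ∂π_i/∂q_i = 0 with rivals' quantities fixed: 96 - 3q_i - (3/2)·Σ_{j≠i} q_j = 0.
With identical firms every q_j equals q_i, so Σ_{j≠i} q_j = 3q_i and 96 = (15/2)q_i, giving q_i = 64/5.
Total output Q = 64/5 + 64/5 + 64/5 + 64/5 = 256/5.

51.20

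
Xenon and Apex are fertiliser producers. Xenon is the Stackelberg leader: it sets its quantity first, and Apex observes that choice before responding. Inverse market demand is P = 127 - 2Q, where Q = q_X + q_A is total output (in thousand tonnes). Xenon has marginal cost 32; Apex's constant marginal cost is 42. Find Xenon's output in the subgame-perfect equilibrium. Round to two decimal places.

Solve by backward induction. Given q_X, the follower Apex maximises π_A = (127 - 2q_X - 2q_A)q_A - 42q_A.
Setting the follower's marginal profit to zero, 85 - 2q_X - 4q_A = 0, i.e. q_A = (85 - 2q_X)/4.
The leader anticipates this reaction. Substituting into P = 127 - 2Q gives P = 169/2 - q_X, so π_X = (169/2 - q_X)q_X - 32q_X.
The leader's first-order condition 105/2 - 2q_X = 0 yields q_X = 105/4.
Then q_A = (85 - 2·(105/4))/4 = 65/8.

26.25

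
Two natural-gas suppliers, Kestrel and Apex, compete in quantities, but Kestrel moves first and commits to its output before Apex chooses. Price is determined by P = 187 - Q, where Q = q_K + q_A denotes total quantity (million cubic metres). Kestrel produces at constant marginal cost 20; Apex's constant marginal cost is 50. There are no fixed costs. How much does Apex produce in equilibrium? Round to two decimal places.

Solve by backward induction. Given q_K, the follower Apex maximises π_A = (187 - q_K - q_A)q_A - 50q_A.
Setting the follower's marginal profit to zero, 137 - q_K - 2q_A = 0, i.e. q_A = (137 - q_K)/2.
Kestrel substitutes q_A(q_K) into its own profit: π_K = q_K(187 - q_K - (137 - q_K)/2) - 20q_K = (237/2 - (1/2)q_K)q_K - 20q_K.
Leader FOC: 197/2 - q_K = 0, so q_K = 197/2.
Then q_A = (137 - 197/2)/2 = 77/4.

19.25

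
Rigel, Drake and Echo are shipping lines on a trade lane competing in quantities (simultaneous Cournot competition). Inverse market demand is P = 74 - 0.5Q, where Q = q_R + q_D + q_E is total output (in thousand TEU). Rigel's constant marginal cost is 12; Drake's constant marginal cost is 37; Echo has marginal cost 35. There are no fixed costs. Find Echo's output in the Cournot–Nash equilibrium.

9

Rigel's profit: π_R = (74 - 0.5Q)q_R - (12q_R). Setting ∂π_R/∂q_R = 0: 62 - q_R - (1/2)(q_D + q_E) = 0.
Drake's profit: π_D = (74 - 0.5Q)q_D - (37q_D). Setting ∂π_D/∂q_D = 0: 37 - q_D - (1/2)(q_R + q_E) = 0.
Echo's first-order condition: 39 - q_E - (1/2)(q_R + q_D) = 0.
Adding the 3 first-order conditions: 138 − 2Q = 0, so Q = 69.
Back-substituting: q_R = (62 − 69/2)/(1/2) = 55, q_D = (37 − 69/2)/(1/2) = 5, q_E = (39 − 69/2)/(1/2) = 9.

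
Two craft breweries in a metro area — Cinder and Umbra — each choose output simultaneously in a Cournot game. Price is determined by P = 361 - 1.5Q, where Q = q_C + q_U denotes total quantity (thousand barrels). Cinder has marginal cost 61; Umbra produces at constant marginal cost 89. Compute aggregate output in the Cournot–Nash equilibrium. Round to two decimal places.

127.11

Cinder's profit: π_C = (361 - 1.5Q)q_C - (61q_C). Setting ∂π_C/∂q_C = 0: 300 - 3q_C - (3/2)(q_U) = 0.
Umbra's first-order condition: 272 - 3q_U - (3/2)(q_C) = 0.
Rearranging gives the reaction functions q_C = (300 - (3/2)q_U)/3 and q_U = (272 - (3/2)q_C)/3.
Solving the pair: q_C = 656/9, q_U = 488/9.
Total output Q = 656/9 + 488/9 = 1144/9.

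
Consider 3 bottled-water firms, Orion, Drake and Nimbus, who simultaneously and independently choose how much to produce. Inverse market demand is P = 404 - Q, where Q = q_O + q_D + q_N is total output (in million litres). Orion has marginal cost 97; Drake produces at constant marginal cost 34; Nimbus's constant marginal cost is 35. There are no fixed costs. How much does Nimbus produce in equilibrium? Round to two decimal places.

107.50

Orion's profit: π_O = (404 - Q)q_O - (97q_O). Setting ∂π_O/∂q_O = 0: 307 - 2q_O - (q_D + q_N) = 0.
Drake's profit: π_D = (404 - Q)q_D - (34q_D). Setting ∂π_D/∂q_D = 0: 370 - 2q_D - (q_O + q_N) = 0.
Nimbus's profit: π_N = (404 - Q)q_N - (35q_N). Setting ∂π_N/∂q_N = 0: 369 - 2q_N - (q_O + q_D) = 0.
Summing all 3 equations gives 1046 − 4Q = 0, hence Q = 523/2.
Back-substituting: q_O = (307 − 523/2) = 91/2, q_D = (370 − 523/2) = 217/2, q_N = (369 − 523/2) = 215/2.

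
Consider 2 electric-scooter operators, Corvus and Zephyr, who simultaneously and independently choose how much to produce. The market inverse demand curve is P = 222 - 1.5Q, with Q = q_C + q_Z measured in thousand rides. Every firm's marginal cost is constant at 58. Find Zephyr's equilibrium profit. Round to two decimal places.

1992.30

Each firm earns π_i = (222 - 1.5Q)q_i - 58q_i.
First-order condition (treating rivals' output as given): 164 - 3q_i - (3/2)q_j = 0.
By symmetry each firm produces the same amount; substituting q_j = q_i yields q_i = 164/(9/2) = 328/9.
Price P = 222 - (3/2)·(656/9) = 338/3.
Zephyr's profit: (338/3 - 58)·(328/9) = 1992.2963.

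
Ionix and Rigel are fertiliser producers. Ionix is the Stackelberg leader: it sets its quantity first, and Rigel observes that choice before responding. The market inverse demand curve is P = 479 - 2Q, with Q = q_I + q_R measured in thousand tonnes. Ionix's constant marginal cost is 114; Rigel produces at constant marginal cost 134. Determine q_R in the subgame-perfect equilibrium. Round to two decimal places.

The follower Rigel best-responds to any q_I: π_R = (479 - 2Q)q_R - 134q_R.
∂π_R/∂q_R = 345 - 2q_I - 4q_R = 0 gives the reaction function q_R = (345 - 2q_I)/4.
The leader anticipates this reaction. Substituting into P = 479 - 2Q gives P = 613/2 - q_I, so π_I = (613/2 - q_I)q_I - 114q_I.
The leader's first-order condition 385/2 - 2q_I = 0 yields q_I = 385/4.
Then q_R = (345 - 2·(385/4))/4 = 305/8.

38.13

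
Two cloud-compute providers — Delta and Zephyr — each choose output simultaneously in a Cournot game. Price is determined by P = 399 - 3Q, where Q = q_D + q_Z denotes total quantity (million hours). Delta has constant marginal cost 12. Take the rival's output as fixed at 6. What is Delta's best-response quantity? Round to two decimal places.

With the rival's output fixed at 6, Delta's profit is π_D = (399 - 3·6 - 3q_D)q_D - (12q_D) = (381 - 3q_D)q_D - (12q_D).
∂π_D/∂q_D = 369 - 6q_D = 0, so q_D = 123/2.

61.50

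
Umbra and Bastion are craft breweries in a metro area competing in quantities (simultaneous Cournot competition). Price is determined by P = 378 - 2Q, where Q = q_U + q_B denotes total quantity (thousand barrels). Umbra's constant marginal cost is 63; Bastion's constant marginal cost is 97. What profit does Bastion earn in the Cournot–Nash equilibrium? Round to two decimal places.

3389.39

Umbra's profit: π_U = (378 - 2Q)q_U - (63q_U). Setting ∂π_U/∂q_U = 0: 315 - 4q_U - 2(q_B) = 0.
Bastion's first-order condition: 281 - 4q_B - 2(q_U) = 0.
Best responses: q_U = (315 - 2q_B)/4, q_B = (281 - 2q_U)/4.
Solving the pair: q_U = 349/6, q_B = 247/6.
Price P = 378 - 2·(298/3) = 538/3.
Bastion's profit: (538/3 - 97)·(247/6) = 3389.3889.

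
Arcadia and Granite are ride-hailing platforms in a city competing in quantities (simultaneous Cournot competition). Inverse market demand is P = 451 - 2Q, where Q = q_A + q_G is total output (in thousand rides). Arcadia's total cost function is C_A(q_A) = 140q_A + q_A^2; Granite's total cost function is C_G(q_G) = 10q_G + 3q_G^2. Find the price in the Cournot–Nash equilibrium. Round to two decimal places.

Arcadia's profit: π_A = (451 - 2Q)q_A - (140q_A + q_A²). Setting ∂π_A/∂q_A = 0: 311 - 6q_A - 2(q_G) = 0.
Granite's profit: π_G = (451 - 2Q)q_G - (10q_G + 3q_G²). Setting ∂π_G/∂q_G = 0: 441 - 10q_G - 2(q_A) = 0.
Rearranging gives the reaction functions q_A = (311 - 2q_G)/6 and q_G = (441 - 2q_A)/10.
Substituting one into the other gives q_A = 557/14 and q_G = 253/7.
Total output Q = 1063/14, so price P = 451 - 2·(1063/14) = 299.1429.

299.14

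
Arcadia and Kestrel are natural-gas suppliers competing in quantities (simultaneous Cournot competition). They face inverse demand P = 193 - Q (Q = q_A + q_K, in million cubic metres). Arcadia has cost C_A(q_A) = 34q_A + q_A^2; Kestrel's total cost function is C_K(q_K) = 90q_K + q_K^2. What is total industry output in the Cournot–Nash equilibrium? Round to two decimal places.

52.40

Arcadia's profit: π_A = (193 - Q)q_A - (34q_A + q_A²). Setting ∂π_A/∂q_A = 0: 159 - 4q_A - (q_K) = 0.
Kestrel's profit: π_K = (193 - Q)q_K - (90q_K + q_K²). Setting ∂π_K/∂q_K = 0: 103 - 4q_K - (q_A) = 0.
Best responses: q_A = (159 - q_K)/4, q_K = (103 - q_A)/4.
Solving the pair: q_A = 533/15, q_K = 253/15.
Total output Q = 533/15 + 253/15 = 262/5.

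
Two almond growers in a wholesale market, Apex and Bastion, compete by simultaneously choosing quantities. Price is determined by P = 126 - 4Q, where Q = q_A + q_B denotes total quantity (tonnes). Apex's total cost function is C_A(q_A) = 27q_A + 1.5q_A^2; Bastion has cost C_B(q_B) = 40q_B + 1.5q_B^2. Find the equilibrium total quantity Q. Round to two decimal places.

12.33

Apex's profit: π_A = (126 - 4Q)q_A - (27q_A + (3/2)q_A²). Setting ∂π_A/∂q_A = 0: 99 - 11q_A - 4(q_B) = 0.
Bastion's first-order condition: 86 - 11q_B - 4(q_A) = 0.
Best responses: q_A = (99 - 4q_B)/11, q_B = (86 - 4q_A)/11.
Substituting one into the other gives q_A = 149/21 and q_B = 110/21.
Total output Q = 149/21 + 110/21 = 37/3.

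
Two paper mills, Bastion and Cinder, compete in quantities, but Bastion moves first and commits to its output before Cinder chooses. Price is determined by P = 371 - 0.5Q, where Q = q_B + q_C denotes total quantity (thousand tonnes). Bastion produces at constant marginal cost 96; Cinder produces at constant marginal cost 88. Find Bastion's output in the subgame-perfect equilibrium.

Solve by backward induction. Given q_B, the follower Cinder maximises π_C = (371 - (1/2)q_B - (1/2)q_C)q_C - 88q_C.
Setting the follower's marginal profit to zero, 283 - (1/2)q_B - q_C = 0, i.e. q_C = (283 - (1/2)q_B).
The leader anticipates this reaction. Substituting into P = 371 - 0.5Q gives P = 459/2 - (1/4)q_B, so π_B = (459/2 - (1/4)q_B)q_B - 96q_B.
Maximising: ∂π_B/∂q_B = 267/2 - (1/2)q_B = 0, giving q_B = 267.
Then q_C = (283 - (1/2)·267) = 299/2.

267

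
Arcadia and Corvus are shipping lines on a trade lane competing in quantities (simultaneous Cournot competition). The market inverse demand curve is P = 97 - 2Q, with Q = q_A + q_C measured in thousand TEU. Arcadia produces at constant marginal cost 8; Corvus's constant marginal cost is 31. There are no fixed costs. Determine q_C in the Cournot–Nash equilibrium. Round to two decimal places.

7.17

Arcadia's profit: π_A = (97 - 2Q)q_A - (8q_A). Setting ∂π_A/∂q_A = 0: 89 - 4q_A - 2(q_C) = 0.
Corvus's profit: π_C = (97 - 2Q)q_C - (31q_C). Setting ∂π_C/∂q_C = 0: 66 - 4q_C - 2(q_A) = 0.
So q_A = (89 - 2q_C)/4 and q_C = (66 - 2q_A)/4.
Substituting one into the other gives q_A = 56/3 and q_C = 43/6.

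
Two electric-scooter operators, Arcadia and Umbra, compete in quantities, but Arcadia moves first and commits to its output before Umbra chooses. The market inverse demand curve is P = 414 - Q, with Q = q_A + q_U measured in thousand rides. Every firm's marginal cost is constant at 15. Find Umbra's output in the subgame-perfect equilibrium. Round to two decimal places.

The follower Umbra best-responds to any q_A: π_U = (414 - Q)q_U - 15q_U.
Setting the follower's marginal profit to zero, 399 - q_A - 2q_U = 0, i.e. q_U = (399 - q_A)/2.
The leader anticipates this reaction. Substituting into P = 414 - Q gives P = 429/2 - (1/2)q_A, so π_A = (429/2 - (1/2)q_A)q_A - 15q_A.
Maximising: ∂π_A/∂q_A = 399/2 - q_A = 0, giving q_A = 399/2.
Then q_U = (399 - 399/2)/2 = 399/4.

99.75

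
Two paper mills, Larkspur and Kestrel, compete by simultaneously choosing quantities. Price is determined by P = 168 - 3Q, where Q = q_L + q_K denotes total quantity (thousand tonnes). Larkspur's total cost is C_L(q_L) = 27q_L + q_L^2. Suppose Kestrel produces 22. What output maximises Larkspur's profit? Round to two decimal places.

9.38

With the rival's output fixed at 22, Larkspur's profit is π_L = (168 - 3·22 - 3q_L)q_L - (27q_L + q_L²) = (102 - 3q_L)q_L - (27q_L + q_L²).
∂π_L/∂q_L = 75 - 8q_L = 0, so q_L = 75/8.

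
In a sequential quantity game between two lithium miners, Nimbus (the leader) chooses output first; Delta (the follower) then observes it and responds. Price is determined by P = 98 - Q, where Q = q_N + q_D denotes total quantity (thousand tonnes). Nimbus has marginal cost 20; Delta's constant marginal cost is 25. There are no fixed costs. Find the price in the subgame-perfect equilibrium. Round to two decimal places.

40.75

Solve by backward induction. Given q_N, the follower Delta maximises π_D = (98 - q_N - q_D)q_D - 25q_D.
∂π_D/∂q_D = 73 - q_N - 2q_D = 0 gives the reaction function q_D = (73 - q_N)/2.
Nimbus substitutes q_D(q_N) into its own profit: π_N = q_N(98 - q_N - (73 - q_N)/2) - 20q_N = (123/2 - (1/2)q_N)q_N - 20q_N.
Leader FOC: 83/2 - q_N = 0, so q_N = 83/2.
Then q_D = (73 - 83/2)/2 = 63/4.
Total output Q = 229/4, so price P = 98 - 229/4 = 163/4.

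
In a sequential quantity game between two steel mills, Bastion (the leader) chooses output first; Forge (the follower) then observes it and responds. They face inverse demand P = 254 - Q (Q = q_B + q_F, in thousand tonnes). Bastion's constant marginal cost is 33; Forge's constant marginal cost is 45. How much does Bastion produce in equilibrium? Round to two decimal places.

116.50

Solve by backward induction. Given q_B, the follower Forge maximises π_F = (254 - q_B - q_F)q_F - 45q_F.
Follower FOC: 209 - q_B - 2q_F = 0, so q_F(q_B) = (209 - q_B)/2.
Bastion substitutes q_F(q_B) into its own profit: π_B = q_B(254 - q_B - (209 - q_B)/2) - 33q_B = (299/2 - (1/2)q_B)q_B - 33q_B.
Maximising: ∂π_B/∂q_B = 233/2 - q_B = 0, giving q_B = 233/2.
Then q_F = (209 - 233/2)/2 = 185/4.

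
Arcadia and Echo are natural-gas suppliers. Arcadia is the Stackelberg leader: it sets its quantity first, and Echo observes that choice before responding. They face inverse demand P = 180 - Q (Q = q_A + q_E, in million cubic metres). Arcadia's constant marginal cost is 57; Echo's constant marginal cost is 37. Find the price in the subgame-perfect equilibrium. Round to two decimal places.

The follower Echo best-responds to any q_A: π_E = (180 - Q)q_E - 37q_E.
Follower FOC: 143 - q_A - 2q_E = 0, so q_E(q_A) = (143 - q_A)/2.
The leader anticipates this reaction. Substituting into P = 180 - Q gives P = 217/2 - (1/2)q_A, so π_A = (217/2 - (1/2)q_A)q_A - 57q_A.
Maximising: ∂π_A/∂q_A = 103/2 - q_A = 0, giving q_A = 103/2.
Then q_E = (143 - 103/2)/2 = 183/4.
Total output Q = 389/4, so price P = 180 - 389/4 = 331/4.

82.75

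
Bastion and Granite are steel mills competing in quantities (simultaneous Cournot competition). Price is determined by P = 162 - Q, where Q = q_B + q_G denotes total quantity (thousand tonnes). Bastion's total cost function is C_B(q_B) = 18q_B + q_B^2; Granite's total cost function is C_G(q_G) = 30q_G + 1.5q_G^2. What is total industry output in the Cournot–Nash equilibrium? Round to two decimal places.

Bastion's profit: π_B = (162 - Q)q_B - (18q_B + q_B²). Setting ∂π_B/∂q_B = 0: 144 - 4q_B - (q_G) = 0.
Granite's first-order condition: 132 - 5q_G - (q_B) = 0.
Rearranging gives the reaction functions q_B = (144 - q_G)/4 and q_G = (132 - q_B)/5.
Substituting one into the other gives q_B = 588/19 and q_G = 384/19.
Total output Q = 588/19 + 384/19 = 972/19.

51.16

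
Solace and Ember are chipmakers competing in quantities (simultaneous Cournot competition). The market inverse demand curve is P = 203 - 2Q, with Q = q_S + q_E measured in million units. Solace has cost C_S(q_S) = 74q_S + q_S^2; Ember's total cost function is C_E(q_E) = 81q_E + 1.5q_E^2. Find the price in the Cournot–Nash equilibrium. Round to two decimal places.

Solace's profit: π_S = (203 - 2Q)q_S - (74q_S + q_S²). Setting ∂π_S/∂q_S = 0: 129 - 6q_S - 2(q_E) = 0.
Ember's first-order condition: 122 - 7q_E - 2(q_S) = 0.
Rearranging gives the reaction functions q_S = (129 - 2q_E)/6 and q_E = (122 - 2q_S)/7.
Substituting one into the other gives q_S = 659/38 and q_E = 237/19.
Total output Q = 1133/38, so price P = 203 - 2·(1133/38) = 143.3684.

143.37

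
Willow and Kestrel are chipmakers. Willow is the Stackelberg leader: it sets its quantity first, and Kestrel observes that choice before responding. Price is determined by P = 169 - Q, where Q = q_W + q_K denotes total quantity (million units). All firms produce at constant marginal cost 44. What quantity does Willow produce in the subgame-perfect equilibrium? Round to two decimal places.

62.50

The follower Kestrel best-responds to any q_W: π_K = (169 - Q)q_K - 44q_K.
Follower FOC: 125 - q_W - 2q_K = 0, so q_K(q_W) = (125 - q_W)/2.
Willow substitutes q_K(q_W) into its own profit: π_W = q_W(169 - q_W - (125 - q_W)/2) - 44q_W = (213/2 - (1/2)q_W)q_W - 44q_W.
The leader's first-order condition 125/2 - q_W = 0 yields q_W = 125/2.
Then q_K = (125 - 125/2)/2 = 125/4.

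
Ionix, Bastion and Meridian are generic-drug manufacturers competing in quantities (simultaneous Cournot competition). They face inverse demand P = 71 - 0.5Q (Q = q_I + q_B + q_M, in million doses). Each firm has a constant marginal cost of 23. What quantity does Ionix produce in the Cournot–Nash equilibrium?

A representative firm's profit is π_i = q_i(71 - 0.5Q) - 23q_i.
First-order condition (treating rivals' output as given): 48 - q_i - (1/2)·Σ_{j≠i} q_j = 0.
With identical firms every q_j equals q_i, so Σ_{j≠i} q_j = 2q_i and 48 = 2q_i, giving q_i = 24.

24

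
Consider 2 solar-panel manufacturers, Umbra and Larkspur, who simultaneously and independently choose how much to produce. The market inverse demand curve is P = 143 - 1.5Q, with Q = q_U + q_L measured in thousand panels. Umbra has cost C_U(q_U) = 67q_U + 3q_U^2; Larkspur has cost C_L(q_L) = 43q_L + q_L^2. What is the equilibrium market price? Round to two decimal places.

107.35

Umbra's profit: π_U = (143 - 1.5Q)q_U - (67q_U + 3q_U²). Setting ∂π_U/∂q_U = 0: 76 - 9q_U - (3/2)(q_L) = 0.
Larkspur's profit: π_L = (143 - 1.5Q)q_L - (43q_L + q_L²). Setting ∂π_L/∂q_L = 0: 100 - 5q_L - (3/2)(q_U) = 0.
Rearranging gives the reaction functions q_U = (76 - (3/2)q_L)/9 and q_L = (100 - (3/2)q_U)/5.
Solving the pair: q_U = 920/171, q_L = 1048/57.
Total output Q = 23.7661, so price P = 143 - (3/2)·23.7661 = 107.3509.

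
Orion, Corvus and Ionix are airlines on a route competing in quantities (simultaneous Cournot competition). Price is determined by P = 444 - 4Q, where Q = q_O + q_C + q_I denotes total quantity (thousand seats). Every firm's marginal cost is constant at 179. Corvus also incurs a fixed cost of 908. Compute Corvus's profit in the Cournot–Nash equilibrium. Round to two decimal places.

A representative firm's profit is π_i = q_i(444 - 4Q) - 179q_i.
Setting ∂π_i/∂q_i = 0 with rivals' quantities fixed: 265 - 8q_i - 4·Σ_{j≠i} q_j = 0.
By symmetry each firm produces the same amount; substituting Σ_{j≠i} q_j = 2q_i yields q_i = 265/16.
Price P = 444 - 4·(795/16) = 981/4.
Corvus's profit: (981/4 - 179)·(265/16) - 908 = 189.2656.

189.27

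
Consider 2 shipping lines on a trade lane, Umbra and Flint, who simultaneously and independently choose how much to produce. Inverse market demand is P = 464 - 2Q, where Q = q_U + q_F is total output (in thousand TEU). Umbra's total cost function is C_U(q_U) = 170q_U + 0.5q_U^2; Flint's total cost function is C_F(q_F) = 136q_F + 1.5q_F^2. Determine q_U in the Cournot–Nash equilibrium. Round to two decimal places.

Umbra's profit: π_U = (464 - 2Q)q_U - (170q_U + (1/2)q_U²). Setting ∂π_U/∂q_U = 0: 294 - 5q_U - 2(q_F) = 0.
Flint's first-order condition: 328 - 7q_F - 2(q_U) = 0.
So q_U = (294 - 2q_F)/5 and q_F = (328 - 2q_U)/7.
Solving the pair: q_U = 1402/31, q_F = 1052/31.

45.23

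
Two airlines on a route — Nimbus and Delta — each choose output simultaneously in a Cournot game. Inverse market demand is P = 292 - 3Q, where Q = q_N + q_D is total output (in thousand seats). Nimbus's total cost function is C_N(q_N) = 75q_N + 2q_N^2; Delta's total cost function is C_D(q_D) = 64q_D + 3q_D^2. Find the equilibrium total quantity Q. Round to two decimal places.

31.97

Nimbus's profit: π_N = (292 - 3Q)q_N - (75q_N + 2q_N²). Setting ∂π_N/∂q_N = 0: 217 - 10q_N - 3(q_D) = 0.
Delta's profit: π_D = (292 - 3Q)q_D - (64q_D + 3q_D²). Setting ∂π_D/∂q_D = 0: 228 - 12q_D - 3(q_N) = 0.
Best responses: q_N = (217 - 3q_D)/10, q_D = (228 - 3q_N)/12.
Substituting one into the other gives q_N = 640/37 and q_D = 543/37.
Total output Q = 640/37 + 543/37 = 1183/37.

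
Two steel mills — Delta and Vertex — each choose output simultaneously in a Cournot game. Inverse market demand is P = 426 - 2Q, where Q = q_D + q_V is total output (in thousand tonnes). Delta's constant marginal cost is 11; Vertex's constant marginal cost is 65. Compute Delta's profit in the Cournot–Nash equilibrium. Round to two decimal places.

Delta's profit: π_D = (426 - 2Q)q_D - (11q_D). Setting ∂π_D/∂q_D = 0: 415 - 4q_D - 2(q_V) = 0.
Vertex's profit: π_V = (426 - 2Q)q_V - (65q_V). Setting ∂π_V/∂q_V = 0: 361 - 4q_V - 2(q_D) = 0.
Best responses: q_D = (415 - 2q_V)/4, q_V = (361 - 2q_D)/4.
Solving the pair: q_D = 469/6, q_V = 307/6.
Price P = 426 - 2·(388/3) = 502/3.
Delta's profit: (502/3 - 11)·(469/6) = 12220.0556.

12220.06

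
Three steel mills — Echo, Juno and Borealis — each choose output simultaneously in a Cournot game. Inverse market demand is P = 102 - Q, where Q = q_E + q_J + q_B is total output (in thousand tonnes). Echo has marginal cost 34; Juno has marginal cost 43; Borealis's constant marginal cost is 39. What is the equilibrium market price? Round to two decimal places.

54.50

Echo's profit: π_E = (102 - Q)q_E - (34q_E). Setting ∂π_E/∂q_E = 0: 68 - 2q_E - (q_J + q_B) = 0.
Juno's profit: π_J = (102 - Q)q_J - (43q_J). Setting ∂π_J/∂q_J = 0: 59 - 2q_J - (q_E + q_B) = 0.
Borealis's profit: π_B = (102 - Q)q_B - (39q_B). Setting ∂π_B/∂q_B = 0: 63 - 2q_B - (q_E + q_J) = 0.
Adding the 3 first-order conditions: 190 − 4Q = 0, so Q = 95/2.
Back-substituting: q_E = (68 − 95/2) = 41/2, q_J = (59 − 95/2) = 23/2, q_B = (63 − 95/2) = 31/2.
Total output Q = 95/2, so price P = 102 - 95/2 = 109/2.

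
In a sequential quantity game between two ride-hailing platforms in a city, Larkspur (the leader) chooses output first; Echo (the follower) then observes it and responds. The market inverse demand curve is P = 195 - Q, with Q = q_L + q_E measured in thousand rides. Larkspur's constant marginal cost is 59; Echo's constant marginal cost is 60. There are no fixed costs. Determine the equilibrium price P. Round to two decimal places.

93.25

The follower Echo best-responds to any q_L: π_E = (195 - Q)q_E - 60q_E.
Setting the follower's marginal profit to zero, 135 - q_L - 2q_E = 0, i.e. q_E = (135 - q_L)/2.
The leader anticipates this reaction. Substituting into P = 195 - Q gives P = 255/2 - (1/2)q_L, so π_L = (255/2 - (1/2)q_L)q_L - 59q_L.
Maximising: ∂π_L/∂q_L = 137/2 - q_L = 0, giving q_L = 137/2.
Then q_E = (135 - 137/2)/2 = 133/4.
Total output Q = 407/4, so price P = 195 - 407/4 = 373/4.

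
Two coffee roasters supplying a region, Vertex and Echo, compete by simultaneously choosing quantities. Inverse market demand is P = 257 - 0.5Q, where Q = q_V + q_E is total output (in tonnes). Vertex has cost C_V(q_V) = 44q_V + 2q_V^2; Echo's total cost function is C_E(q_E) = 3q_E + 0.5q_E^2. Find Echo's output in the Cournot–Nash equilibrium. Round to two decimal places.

Vertex's profit: π_V = (257 - 0.5Q)q_V - (44q_V + 2q_V²). Setting ∂π_V/∂q_V = 0: 213 - 5q_V - (1/2)(q_E) = 0.
Echo's profit: π_E = (257 - 0.5Q)q_E - (3q_E + (1/2)q_E²). Setting ∂π_E/∂q_E = 0: 254 - 2q_E - (1/2)(q_V) = 0.
Rearranging gives the reaction functions q_V = (213 - (1/2)q_E)/5 and q_E = (254 - (1/2)q_V)/2.
Substituting one into the other gives q_V = 92/3 and q_E = 358/3.

119.33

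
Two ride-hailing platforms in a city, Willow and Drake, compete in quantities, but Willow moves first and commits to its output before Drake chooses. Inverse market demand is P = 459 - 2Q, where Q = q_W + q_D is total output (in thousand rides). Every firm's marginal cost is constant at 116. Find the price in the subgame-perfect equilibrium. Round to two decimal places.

Solve by backward induction. Given q_W, the follower Drake maximises π_D = (459 - 2q_W - 2q_D)q_D - 116q_D.
Setting the follower's marginal profit to zero, 343 - 2q_W - 4q_D = 0, i.e. q_D = (343 - 2q_W)/4.
Willow substitutes q_D(q_W) into its own profit: π_W = q_W(459 - 2q_W - (343 - 2q_W)/2) - 116q_W = (575/2 - q_W)q_W - 116q_W.
Maximising: ∂π_W/∂q_W = 343/2 - 2q_W = 0, giving q_W = 343/4.
Then q_D = (343 - 2·(343/4))/4 = 343/8.
Total output Q = 1029/8, so price P = 459 - 2·(1029/8) = 807/4.

201.75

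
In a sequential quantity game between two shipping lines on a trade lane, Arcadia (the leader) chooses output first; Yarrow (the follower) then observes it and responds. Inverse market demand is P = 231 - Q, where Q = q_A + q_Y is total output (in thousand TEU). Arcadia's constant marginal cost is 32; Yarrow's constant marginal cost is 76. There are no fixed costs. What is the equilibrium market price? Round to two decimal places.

92.75

The follower Yarrow best-responds to any q_A: π_Y = (231 - Q)q_Y - 76q_Y.
∂π_Y/∂q_Y = 155 - q_A - 2q_Y = 0 gives the reaction function q_Y = (155 - q_A)/2.
The leader anticipates this reaction. Substituting into P = 231 - Q gives P = 307/2 - (1/2)q_A, so π_A = (307/2 - (1/2)q_A)q_A - 32q_A.
Leader FOC: 243/2 - q_A = 0, so q_A = 243/2.
Then q_Y = (155 - 243/2)/2 = 67/4.
Total output Q = 553/4, so price P = 231 - 553/4 = 371/4.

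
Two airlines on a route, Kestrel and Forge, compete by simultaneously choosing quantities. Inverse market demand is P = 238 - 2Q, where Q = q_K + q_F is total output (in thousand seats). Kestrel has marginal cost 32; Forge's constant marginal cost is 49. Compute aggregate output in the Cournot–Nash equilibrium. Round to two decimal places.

Kestrel's profit: π_K = (238 - 2Q)q_K - (32q_K). Setting ∂π_K/∂q_K = 0: 206 - 4q_K - 2(q_F) = 0.
Forge's first-order condition: 189 - 4q_F - 2(q_K) = 0.
So q_K = (206 - 2q_F)/4 and q_F = (189 - 2q_K)/4.
Solving the pair: q_K = 223/6, q_F = 86/3.
Total output Q = 223/6 + 86/3 = 395/6.

65.83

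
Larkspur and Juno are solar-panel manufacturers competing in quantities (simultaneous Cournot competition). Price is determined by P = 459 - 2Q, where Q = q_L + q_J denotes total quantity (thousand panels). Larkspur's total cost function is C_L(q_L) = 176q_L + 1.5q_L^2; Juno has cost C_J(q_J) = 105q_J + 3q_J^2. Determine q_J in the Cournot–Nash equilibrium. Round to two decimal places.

28.97

Larkspur's profit: π_L = (459 - 2Q)q_L - (176q_L + (3/2)q_L²). Setting ∂π_L/∂q_L = 0: 283 - 7q_L - 2(q_J) = 0.
Juno's profit: π_J = (459 - 2Q)q_J - (105q_J + 3q_J²). Setting ∂π_J/∂q_J = 0: 354 - 10q_J - 2(q_L) = 0.
Best responses: q_L = (283 - 2q_J)/7, q_J = (354 - 2q_L)/10.
Solving the pair: q_L = 1061/33, q_J = 956/33.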